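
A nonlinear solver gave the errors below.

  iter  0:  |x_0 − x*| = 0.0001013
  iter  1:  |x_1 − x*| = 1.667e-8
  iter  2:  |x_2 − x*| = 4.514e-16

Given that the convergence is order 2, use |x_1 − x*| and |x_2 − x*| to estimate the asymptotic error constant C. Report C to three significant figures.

1.62

C ≈ |x_2 − x*| / |x_1 − x*|^2
  = 4.514e-16 / (1.667e-8)^2
  = 4.514e-16 / 2.77889e-16 ≈ 1.6244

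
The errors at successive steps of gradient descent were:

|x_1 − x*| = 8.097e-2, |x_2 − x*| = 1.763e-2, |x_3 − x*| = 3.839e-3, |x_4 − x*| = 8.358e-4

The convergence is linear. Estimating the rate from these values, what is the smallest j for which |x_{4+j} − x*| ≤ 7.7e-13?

Rate ρ ≈ |x_4 − x*|/|x_3 − x*| = 8.358e-4/3.839e-3 = 0.2177.
After j more steps, |x_{4+j} − x*| ≈ 8.358e-4·ρ^j; need ρ^j ≤ 7.7e-13/8.358e-4 = 9.21273e-10.
j ≥ ln(9.21273e-10)/ln(0.2177) = -20.8053/-1.52464 = 13.646.
So 14 more iterations are needed.

14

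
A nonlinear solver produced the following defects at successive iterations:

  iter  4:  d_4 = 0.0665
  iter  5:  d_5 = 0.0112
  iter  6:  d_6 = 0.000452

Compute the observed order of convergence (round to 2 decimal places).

p ≈ ln(d_6/d_5) / ln(d_5/d_4)
  = ln(0.000452/0.0112) / ln(0.0112/0.0665)
  = ln(0.0403571) / ln(0.168421)
  = -3.20999 / -1.78129 ≈ 1.80206

1.80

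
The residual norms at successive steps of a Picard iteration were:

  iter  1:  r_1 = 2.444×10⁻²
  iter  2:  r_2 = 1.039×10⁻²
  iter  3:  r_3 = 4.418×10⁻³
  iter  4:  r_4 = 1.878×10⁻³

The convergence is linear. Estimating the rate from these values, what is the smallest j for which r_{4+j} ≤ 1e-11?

23

Rate ρ ≈ r_4/r_3 = 1.878×10⁻³/4.418×10⁻³ = 0.4251.
After j more steps, r_{4+j} ≈ 1.878×10⁻³·ρ^j; need ρ^j ≤ 1e-11/1.878×10⁻³ = 5.32481e-09.
j ≥ ln(5.32481e-09)/ln(0.4251) = -19.0509/-0.85543 = 22.271.
So 23 more iterations are needed.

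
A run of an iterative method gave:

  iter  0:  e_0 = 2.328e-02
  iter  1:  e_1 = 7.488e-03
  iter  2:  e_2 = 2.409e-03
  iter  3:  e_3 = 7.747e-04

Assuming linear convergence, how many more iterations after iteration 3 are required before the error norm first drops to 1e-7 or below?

8

Rate ρ ≈ e_3/e_2 = 7.747e-04/2.409e-03 = 0.3216.
After j more steps, e_{3+j} ≈ 7.747e-04·ρ^j; need ρ^j ≤ 1e-7/7.747e-04 = 0.000129082.
j ≥ ln(0.000129082)/ln(0.3216) = -8.9551/-1.13445 = 7.894.
So 8 more iterations are needed.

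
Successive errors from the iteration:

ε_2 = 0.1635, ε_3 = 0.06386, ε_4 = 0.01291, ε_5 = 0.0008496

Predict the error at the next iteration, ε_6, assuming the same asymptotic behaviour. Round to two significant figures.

8.3e-6

First estimate the order: p ≈ ln(ε_5/ε_4) / ln(ε_4/ε_3) = ln(0.0008496/0.01291)/ln(0.01291/0.06386) = ln(0.0658095)/ln(0.202161) ≈ 1.7020.
Then ε_6 ≈ ε_5·(ε_5/ε_4)^p = 0.0008496·(0.0658095)^1.7020 = 0.0008496·0.00974377 ≈ 8.278e-06.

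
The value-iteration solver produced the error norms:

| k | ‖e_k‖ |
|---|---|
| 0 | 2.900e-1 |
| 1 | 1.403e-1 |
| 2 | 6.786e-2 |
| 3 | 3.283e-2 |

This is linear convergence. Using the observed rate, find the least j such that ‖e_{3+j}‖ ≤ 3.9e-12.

Rate ρ ≈ ‖e_3‖/‖e_2‖ = 3.283e-2/6.786e-2 = 0.4838.
After j more steps, ‖e_{3+j}‖ ≈ 3.283e-2·ρ^j; need ρ^j ≤ 3.9e-12/3.283e-2 = 1.18794e-10.
j ≥ ln(1.18794e-10)/ln(0.4838) = -22.8536/-0.72608 = 31.475.
So 32 more iterations are needed.

32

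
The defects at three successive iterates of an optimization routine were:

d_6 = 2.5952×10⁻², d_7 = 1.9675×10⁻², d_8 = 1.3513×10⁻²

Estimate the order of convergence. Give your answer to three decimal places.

p ≈ ln(d_8/d_7) / ln(d_7/d_6)
  = ln(1.3513×10⁻²/1.9675×10⁻²) / ln(1.9675×10⁻²/2.5952×10⁻²)
  = ln(0.686811) / ln(0.75813)
  = -0.375696 / -0.276900 ≈ 1.356793

1.357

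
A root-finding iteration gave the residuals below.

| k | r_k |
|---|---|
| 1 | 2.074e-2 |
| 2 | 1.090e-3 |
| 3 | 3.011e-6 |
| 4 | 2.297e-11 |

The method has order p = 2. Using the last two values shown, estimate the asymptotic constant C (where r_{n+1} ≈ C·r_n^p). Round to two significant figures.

2.5

C ≈ r_4 / r_3^2
  = 2.297e-11 / (3.011e-6)^2
  = 2.297e-11 / 9.06612e-12 ≈ 2.5336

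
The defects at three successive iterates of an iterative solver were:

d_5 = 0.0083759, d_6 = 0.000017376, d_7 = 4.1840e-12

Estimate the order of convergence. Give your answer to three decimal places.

p ≈ ln(d_7/d_6) / ln(d_6/d_5)
  = ln(4.1840e-12/0.000017376) / ln(0.000017376/0.0083759)
  = ln(2.40792e-07) / ln(0.00207452)
  = -15.239332 / -6.178025 ≈ 2.466700

2.467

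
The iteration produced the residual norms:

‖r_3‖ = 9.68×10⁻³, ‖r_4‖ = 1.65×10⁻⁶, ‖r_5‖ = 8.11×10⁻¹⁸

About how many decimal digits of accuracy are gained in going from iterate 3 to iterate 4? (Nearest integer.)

4

Digits gained ≈ log₁₀(‖r_3‖/‖r_4‖) = log₁₀(9.68×10⁻³/1.65×10⁻⁶) = log₁₀(5866.67) ≈ 3.768.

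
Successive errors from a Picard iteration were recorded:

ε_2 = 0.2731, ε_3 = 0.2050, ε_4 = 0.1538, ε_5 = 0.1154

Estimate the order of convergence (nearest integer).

Consecutive ratios: ε_5/ε_4 = 0.1154/0.1538 = 0.750325, ε_4/ε_3 = 0.1538/0.2050 = 0.750244.
p ≈ ln(0.750325)/ln(0.750244) = -0.2872/-0.2874 ≈ 1.00.
So the convergence is linear (order 1).

1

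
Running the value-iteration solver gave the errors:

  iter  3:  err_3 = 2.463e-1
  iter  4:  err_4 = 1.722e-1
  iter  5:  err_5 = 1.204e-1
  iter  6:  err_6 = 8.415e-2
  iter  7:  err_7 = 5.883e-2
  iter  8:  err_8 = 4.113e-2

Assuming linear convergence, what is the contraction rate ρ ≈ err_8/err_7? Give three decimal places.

0.699

ρ ≈ err_8/err_7 = 4.113e-2/5.883e-2 = 0.69913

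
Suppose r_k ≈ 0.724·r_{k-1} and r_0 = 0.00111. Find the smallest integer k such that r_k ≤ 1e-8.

36

After k steps, r_k ≈ 0.00111·0.724^k.
Need 0.724^k ≤ 1e-8/0.00111 = 9.00901e-06.
k ≥ ln(9.00901e-06)/ln(0.724) = -11.6173/-0.32296 = 35.971.
Smallest integer k = 36.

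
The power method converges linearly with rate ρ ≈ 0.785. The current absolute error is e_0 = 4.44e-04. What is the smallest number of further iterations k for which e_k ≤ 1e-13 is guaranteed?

After k steps, e_k ≈ 4.44e-04·0.785^k.
Need 0.785^k ≤ 1e-13/4.44e-04 = 2.25225e-10.
k ≥ ln(2.25225e-10)/ln(0.785) = -22.2139/-0.24207 = 91.766.
Smallest integer k = 92.

92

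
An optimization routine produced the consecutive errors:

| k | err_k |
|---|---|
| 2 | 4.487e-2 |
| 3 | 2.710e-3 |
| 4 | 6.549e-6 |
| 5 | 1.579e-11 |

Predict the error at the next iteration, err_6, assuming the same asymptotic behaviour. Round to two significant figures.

First estimate the order: p ≈ ln(err_5/err_4) / ln(err_4/err_3) = ln(1.579e-11/6.549e-6)/ln(6.549e-6/2.710e-3) = ln(2.41106e-06)/ln(0.00241661) ≈ 2.1468.
Then err_6 ≈ err_5·(err_5/err_4)^p = 1.579e-11·(2.41106e-06)^2.1468 = 1.579e-11·8.70411e-13 ≈ 1.374e-23.

1.4e-23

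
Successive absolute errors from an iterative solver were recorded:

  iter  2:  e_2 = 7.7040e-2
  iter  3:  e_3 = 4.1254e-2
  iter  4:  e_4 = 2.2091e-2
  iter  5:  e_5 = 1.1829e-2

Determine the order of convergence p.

1

Consecutive ratios: e_5/e_4 = 1.1829e-2/2.2091e-2 = 0.535467, e_4/e_3 = 2.2091e-2/4.1254e-2 = 0.535487.
p ≈ ln(0.535467)/ln(0.535487) = -0.6246/-0.6246 ≈ 1.00.
So the convergence is linear (order 1).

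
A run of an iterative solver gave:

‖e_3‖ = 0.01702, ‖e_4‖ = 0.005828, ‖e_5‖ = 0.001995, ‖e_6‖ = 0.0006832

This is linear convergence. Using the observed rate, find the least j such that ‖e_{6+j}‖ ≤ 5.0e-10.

Rate ρ ≈ ‖e_6‖/‖e_5‖ = 0.0006832/0.001995 = 0.3425.
After j more steps, ‖e_{6+j}‖ ≈ 0.0006832·ρ^j; need ρ^j ≤ 5.0e-10/0.0006832 = 7.3185e-07.
j ≥ ln(7.3185e-07)/ln(0.3425) = -14.1277/-1.07148 = 13.185.
So 14 more iterations are needed.

14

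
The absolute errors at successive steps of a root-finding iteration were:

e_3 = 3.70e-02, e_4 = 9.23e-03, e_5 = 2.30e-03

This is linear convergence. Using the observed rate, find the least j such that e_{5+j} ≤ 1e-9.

11

Rate ρ ≈ e_5/e_4 = 2.30e-03/9.23e-03 = 0.2492.
After j more steps, e_{5+j} ≈ 2.30e-03·ρ^j; need ρ^j ≤ 1e-9/2.30e-03 = 4.34783e-07.
j ≥ ln(4.34783e-07)/ln(0.2492) = -14.6484/-1.38950 = 10.542.
So 11 more iterations are needed.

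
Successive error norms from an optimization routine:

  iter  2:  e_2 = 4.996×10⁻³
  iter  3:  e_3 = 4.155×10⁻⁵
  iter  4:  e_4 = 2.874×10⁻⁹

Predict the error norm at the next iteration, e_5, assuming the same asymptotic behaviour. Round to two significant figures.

1.4e-17

First estimate the order: p ≈ ln(e_4/e_3) / ln(e_3/e_2) = ln(2.874×10⁻⁹/4.155×10⁻⁵)/ln(4.155×10⁻⁵/4.996×10⁻³) = ln(6.91697e-05)/ln(0.00831665) ≈ 2.0000.
Then e_5 ≈ e_4·(e_4/e_3)^p = 2.874×10⁻⁹·(6.91697e-05)^2.0000 = 2.874×10⁻⁹·4.78445e-09 ≈ 1.375e-17.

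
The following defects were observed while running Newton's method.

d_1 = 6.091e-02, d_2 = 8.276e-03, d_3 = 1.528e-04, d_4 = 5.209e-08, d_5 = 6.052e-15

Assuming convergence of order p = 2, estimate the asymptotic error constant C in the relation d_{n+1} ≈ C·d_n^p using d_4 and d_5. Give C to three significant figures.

C ≈ d_5 / d_4^2
  = 6.052e-15 / (5.209e-08)^2
  = 6.052e-15 / 2.71337e-15 ≈ 2.2304

2.23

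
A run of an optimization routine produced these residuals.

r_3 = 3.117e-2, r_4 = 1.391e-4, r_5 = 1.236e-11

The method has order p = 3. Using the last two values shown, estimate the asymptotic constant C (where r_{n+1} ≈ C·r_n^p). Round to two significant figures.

C ≈ r_5 / r_4^3
  = 1.236e-11 / (1.391e-4)^3
  = 1.236e-11 / 2.69142e-12 ≈ 4.5924

4.6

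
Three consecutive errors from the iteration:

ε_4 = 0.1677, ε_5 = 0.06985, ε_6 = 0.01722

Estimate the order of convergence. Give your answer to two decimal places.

1.60

p ≈ ln(ε_6/ε_5) / ln(ε_5/ε_4)
  = ln(0.01722/0.06985) / ln(0.06985/0.1677)
  = ln(0.246528) / ln(0.416518)
  = -1.40028 / -0.87583 ≈ 1.59880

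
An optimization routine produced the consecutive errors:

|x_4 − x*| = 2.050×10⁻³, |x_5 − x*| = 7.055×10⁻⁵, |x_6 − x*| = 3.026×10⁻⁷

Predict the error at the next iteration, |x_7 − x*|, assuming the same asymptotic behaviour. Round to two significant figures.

4.5e-11

First estimate the order: p ≈ ln(|x_6 − x*|/|x_5 − x*|) / ln(|x_5 − x*|/|x_4 − x*|) = ln(3.026×10⁻⁷/7.055×10⁻⁵)/ln(7.055×10⁻⁵/2.050×10⁻³) = ln(0.00428916)/ln(0.0344146) ≈ 1.6181.
Then |x_7 − x*| ≈ |x_6 − x*|·(|x_6 − x*|/|x_5 − x*|)^p = 3.026×10⁻⁷·(0.00428916)^1.6181 = 3.026×10⁻⁷·0.000147551 ≈ 4.465e-11.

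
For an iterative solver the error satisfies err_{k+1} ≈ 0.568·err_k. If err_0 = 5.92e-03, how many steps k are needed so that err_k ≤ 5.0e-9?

After k steps, err_k ≈ 5.92e-03·0.568^k.
Need 0.568^k ≤ 5.0e-9/5.92e-03 = 8.44595e-07.
k ≥ ln(8.44595e-07)/ln(0.568) = -13.9844/-0.56563 = 24.724.
Smallest integer k = 25.

25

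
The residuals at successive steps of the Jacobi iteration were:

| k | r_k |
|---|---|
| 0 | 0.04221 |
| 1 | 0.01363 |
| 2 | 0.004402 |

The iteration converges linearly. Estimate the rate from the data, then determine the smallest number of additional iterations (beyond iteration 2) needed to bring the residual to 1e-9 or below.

Rate ρ ≈ r_2/r_1 = 0.004402/0.01363 = 0.3230.
After j more steps, r_{2+j} ≈ 0.004402·ρ^j; need ρ^j ≤ 1e-9/0.004402 = 2.27169e-07.
j ≥ ln(2.27169e-07)/ln(0.3230) = -15.2976/-1.13010 = 13.537.
So 14 more iterations are needed.

14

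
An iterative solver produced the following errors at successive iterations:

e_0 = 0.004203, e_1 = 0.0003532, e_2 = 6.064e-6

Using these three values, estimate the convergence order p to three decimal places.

1.641

p ≈ ln(e_2/e_1) / ln(e_1/e_0)
  = ln(6.064e-6/0.0003532) / ln(0.0003532/0.004203)
  = ln(0.0171687) / ln(0.0840352)
  = -4.064667 / -2.476520 ≈ 1.641282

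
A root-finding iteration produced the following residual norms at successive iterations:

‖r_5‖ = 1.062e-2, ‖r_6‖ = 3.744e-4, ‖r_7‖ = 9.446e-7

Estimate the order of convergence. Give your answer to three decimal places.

p ≈ ln(‖r_7‖/‖r_6‖) / ln(‖r_6‖/‖r_5‖)
  = ln(9.446e-7/3.744e-4) / ln(3.744e-4/1.062e-2)
  = ln(0.00252297) / ln(0.0352542)
  = -5.982319 / -3.345171 ≈ 1.788345

1.788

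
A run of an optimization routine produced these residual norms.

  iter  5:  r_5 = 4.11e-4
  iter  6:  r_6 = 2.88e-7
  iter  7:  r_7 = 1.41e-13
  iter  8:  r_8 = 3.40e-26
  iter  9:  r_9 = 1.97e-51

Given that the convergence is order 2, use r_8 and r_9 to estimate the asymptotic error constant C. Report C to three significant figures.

C ≈ r_9 / r_8^2
  = 1.97e-51 / (3.40e-26)^2
  = 1.97e-51 / 1.156e-51 ≈ 1.7042

1.70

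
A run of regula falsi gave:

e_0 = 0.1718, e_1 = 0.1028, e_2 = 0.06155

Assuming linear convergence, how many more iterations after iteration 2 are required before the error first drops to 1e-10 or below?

40

Rate ρ ≈ e_2/e_1 = 0.06155/0.1028 = 0.5987.
After j more steps, e_{2+j} ≈ 0.06155·ρ^j; need ρ^j ≤ 1e-10/0.06155 = 1.6247e-09.
j ≥ ln(1.6247e-09)/ln(0.5987) = -20.2379/-0.51299 = 39.451.
So 40 more iterations are needed.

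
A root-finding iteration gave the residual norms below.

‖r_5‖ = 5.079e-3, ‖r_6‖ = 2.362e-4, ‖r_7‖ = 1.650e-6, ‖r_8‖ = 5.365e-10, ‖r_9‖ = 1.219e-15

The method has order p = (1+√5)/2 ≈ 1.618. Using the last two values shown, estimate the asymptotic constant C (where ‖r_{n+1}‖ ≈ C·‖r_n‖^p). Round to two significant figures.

C ≈ ‖r_9‖ / ‖r_8‖^1.618
  = 1.219e-15 / (5.365e-10)^1.618
  = 1.219e-15 / 1.00102e-15 ≈ 1.2178

1.2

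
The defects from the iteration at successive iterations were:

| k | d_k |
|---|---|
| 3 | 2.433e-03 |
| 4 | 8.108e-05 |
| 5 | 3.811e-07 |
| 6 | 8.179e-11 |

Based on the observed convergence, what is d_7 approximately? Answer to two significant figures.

First estimate the order: p ≈ ln(d_6/d_5) / ln(d_5/d_4) = ln(8.179e-11/3.811e-07)/ln(3.811e-07/8.108e-05) = ln(0.000214616)/ln(0.0047003) ≈ 1.5758.
Then d_7 ≈ d_6·(d_6/d_5)^p = 8.179e-11·(0.000214616)^1.5758 = 8.179e-11·1.65742e-06 ≈ 1.356e-16.

1.4e-16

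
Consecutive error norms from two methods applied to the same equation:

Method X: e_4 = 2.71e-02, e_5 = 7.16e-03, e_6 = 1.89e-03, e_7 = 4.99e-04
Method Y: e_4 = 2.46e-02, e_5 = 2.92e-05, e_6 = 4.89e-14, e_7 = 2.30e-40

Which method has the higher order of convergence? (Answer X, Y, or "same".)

Y

Method X: p ≈ ln(4.99e-04/1.89e-03)/ln(1.89e-03/7.16e-03) ≈ 1.00.
Method Y: p ≈ ln(2.30e-40/4.89e-14)/ln(4.89e-14/2.92e-05) ≈ 3.00.
Method Y has the higher order (≈3.0 vs ≈1.0).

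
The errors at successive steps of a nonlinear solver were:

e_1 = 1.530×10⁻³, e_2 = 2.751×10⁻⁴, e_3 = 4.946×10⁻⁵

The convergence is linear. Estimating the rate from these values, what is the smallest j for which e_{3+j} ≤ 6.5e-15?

14

Rate ρ ≈ e_3/e_2 = 4.946×10⁻⁵/2.751×10⁻⁴ = 0.1798.
After j more steps, e_{3+j} ≈ 4.946×10⁻⁵·ρ^j; need ρ^j ≤ 6.5e-15/4.946×10⁻⁵ = 1.31419e-10.
j ≥ ln(1.31419e-10)/ln(0.1798) = -22.7526/-1.71591 = 13.260.
So 14 more iterations are needed.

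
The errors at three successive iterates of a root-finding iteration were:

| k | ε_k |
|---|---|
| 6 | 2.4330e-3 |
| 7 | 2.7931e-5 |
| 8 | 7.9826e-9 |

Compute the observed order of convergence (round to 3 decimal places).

p ≈ ln(ε_8/ε_7) / ln(ε_7/ε_6)
  = ln(7.9826e-9/2.7931e-5) / ln(2.7931e-5/2.4330e-3)
  = ln(0.000285797) / ln(0.0114801)
  = -8.160229 / -4.467140 ≈ 1.826723

1.827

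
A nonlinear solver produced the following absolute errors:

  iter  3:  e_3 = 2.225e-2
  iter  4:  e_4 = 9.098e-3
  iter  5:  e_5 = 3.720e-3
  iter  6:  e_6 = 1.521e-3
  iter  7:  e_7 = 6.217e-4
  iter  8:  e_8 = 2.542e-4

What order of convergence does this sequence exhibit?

Consecutive ratios: e_8/e_7 = 2.542e-4/6.217e-4 = 0.408879, e_7/e_6 = 6.217e-4/1.521e-3 = 0.408744.
p ≈ ln(0.408879)/ln(0.408744) = -0.8943/-0.8947 ≈ 1.00.
So the convergence is linear (order 1).

1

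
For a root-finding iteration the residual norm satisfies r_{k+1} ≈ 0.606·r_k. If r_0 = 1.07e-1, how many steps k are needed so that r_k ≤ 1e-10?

42

After k steps, r_k ≈ 1.07e-1·0.606^k.
Need 0.606^k ≤ 1e-10/1.07e-1 = 9.34579e-10.
k ≥ ln(9.34579e-10)/ln(0.606) = -20.7909/-0.50088 = 41.509.
Smallest integer k = 42.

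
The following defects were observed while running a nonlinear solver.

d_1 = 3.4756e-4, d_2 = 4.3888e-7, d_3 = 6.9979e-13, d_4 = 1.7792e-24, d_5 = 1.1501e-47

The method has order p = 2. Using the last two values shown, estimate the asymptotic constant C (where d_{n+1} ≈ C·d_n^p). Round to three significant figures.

C ≈ d_5 / d_4^2
  = 1.1501e-47 / (1.7792e-24)^2
  = 1.1501e-47 / 3.16555e-48 ≈ 3.6332

3.63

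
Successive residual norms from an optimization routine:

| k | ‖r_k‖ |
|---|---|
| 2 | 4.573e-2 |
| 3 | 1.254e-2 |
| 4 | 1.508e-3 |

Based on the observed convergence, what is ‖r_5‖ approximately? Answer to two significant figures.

First estimate the order: p ≈ ln(‖r_4‖/‖r_3‖) / ln(‖r_3‖/‖r_2‖) = ln(1.508e-3/1.254e-2)/ln(1.254e-2/4.573e-2) = ln(0.120255)/ln(0.274218) ≈ 1.6371.
Then ‖r_5‖ ≈ ‖r_4‖·(‖r_4‖/‖r_3‖)^p = 1.508e-3·(0.120255)^1.6371 = 1.508e-3·0.0311915 ≈ 4.704e-05.

4.7e-5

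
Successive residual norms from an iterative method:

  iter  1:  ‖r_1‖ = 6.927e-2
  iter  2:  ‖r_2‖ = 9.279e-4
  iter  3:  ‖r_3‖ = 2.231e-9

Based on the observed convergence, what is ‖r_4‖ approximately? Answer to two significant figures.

3.1e-26

First estimate the order: p ≈ ln(‖r_3‖/‖r_2‖) / ln(‖r_2‖/‖r_1‖) = ln(2.231e-9/9.279e-4)/ln(9.279e-4/6.927e-2) = ln(2.40435e-06)/ln(0.0133954) ≈ 2.9999.
Then ‖r_4‖ ≈ ‖r_3‖·(‖r_3‖/‖r_2‖)^p = 2.231e-9·(2.40435e-06)^2.9999 = 2.231e-9·1.39173e-17 ≈ 3.105e-26.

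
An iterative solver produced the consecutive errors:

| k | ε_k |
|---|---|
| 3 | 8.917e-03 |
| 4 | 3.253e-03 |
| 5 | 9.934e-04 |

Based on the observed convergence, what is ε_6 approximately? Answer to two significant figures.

First estimate the order: p ≈ ln(ε_5/ε_4) / ln(ε_4/ε_3) = ln(9.934e-04/3.253e-03)/ln(3.253e-03/8.917e-03) = ln(0.30538)/ln(0.364809) ≈ 1.1763.
Then ε_6 ≈ ε_5·(ε_5/ε_4)^p = 9.934e-04·(0.30538)^1.1763 = 9.934e-04·0.247752 ≈ 0.0002461.

2.5e-4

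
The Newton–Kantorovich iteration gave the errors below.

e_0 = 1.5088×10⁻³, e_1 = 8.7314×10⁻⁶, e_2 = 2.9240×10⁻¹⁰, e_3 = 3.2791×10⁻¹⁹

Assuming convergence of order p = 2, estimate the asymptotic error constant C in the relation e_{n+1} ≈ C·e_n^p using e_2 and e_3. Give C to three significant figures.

C ≈ e_3 / e_2^2
  = 3.2791×10⁻¹⁹ / (2.9240×10⁻¹⁰)^2
  = 3.2791×10⁻¹⁹ / 8.54978e-20 ≈ 3.8353

3.84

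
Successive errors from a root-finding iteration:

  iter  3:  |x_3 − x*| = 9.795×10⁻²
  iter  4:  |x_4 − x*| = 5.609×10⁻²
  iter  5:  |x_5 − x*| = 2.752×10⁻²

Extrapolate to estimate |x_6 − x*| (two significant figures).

1.1e-2

First estimate the order: p ≈ ln(|x_5 − x*|/|x_4 − x*|) / ln(|x_4 − x*|/|x_3 − x*|) = ln(2.752×10⁻²/5.609×10⁻²)/ln(5.609×10⁻²/9.795×10⁻²) = ln(0.49064)/ln(0.572639) ≈ 1.2772.
Then |x_6 − x*| ≈ |x_5 − x*|·(|x_5 − x*|/|x_4 − x*|)^p = 2.752×10⁻²·(0.49064)^1.2772 = 2.752×10⁻²·0.402756 ≈ 0.01108.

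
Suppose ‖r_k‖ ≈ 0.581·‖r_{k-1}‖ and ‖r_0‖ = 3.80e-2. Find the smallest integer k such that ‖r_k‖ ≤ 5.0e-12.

42

After k steps, ‖r_k‖ ≈ 3.80e-2·0.581^k.
Need 0.581^k ≤ 5.0e-12/3.80e-2 = 1.31579e-10.
k ≥ ln(1.31579e-10)/ln(0.581) = -22.7514/-0.54300 = 41.899.
Smallest integer k = 42.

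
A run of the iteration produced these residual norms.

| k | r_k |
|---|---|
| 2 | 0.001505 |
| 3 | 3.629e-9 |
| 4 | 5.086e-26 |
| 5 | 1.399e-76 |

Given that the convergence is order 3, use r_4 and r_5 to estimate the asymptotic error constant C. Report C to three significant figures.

1.06

C ≈ r_5 / r_4^3
  = 1.399e-76 / (5.086e-26)^3
  = 1.399e-76 / 1.31562e-76 ≈ 1.0634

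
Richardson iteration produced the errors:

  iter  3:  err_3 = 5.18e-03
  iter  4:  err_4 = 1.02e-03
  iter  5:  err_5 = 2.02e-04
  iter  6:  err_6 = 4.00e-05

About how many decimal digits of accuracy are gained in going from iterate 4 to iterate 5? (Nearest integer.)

1

Digits gained ≈ log₁₀(err_4/err_5) = log₁₀(1.02e-03/2.02e-04) = log₁₀(5.0495) ≈ 0.703.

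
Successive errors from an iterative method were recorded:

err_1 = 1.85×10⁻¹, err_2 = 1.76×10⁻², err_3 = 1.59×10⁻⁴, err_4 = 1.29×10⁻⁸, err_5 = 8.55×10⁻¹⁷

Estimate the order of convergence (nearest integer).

2

Consecutive ratios: err_5/err_4 = 8.55×10⁻¹⁷/1.29×10⁻⁸ = 6.62791e-09, err_4/err_3 = 1.29×10⁻⁸/1.59×10⁻⁴ = 8.11321e-05.
p ≈ ln(6.62791e-09)/ln(8.11321e-05) = -18.8320/-9.4194 ≈ 2.00.
So the convergence is quadratic (order 2).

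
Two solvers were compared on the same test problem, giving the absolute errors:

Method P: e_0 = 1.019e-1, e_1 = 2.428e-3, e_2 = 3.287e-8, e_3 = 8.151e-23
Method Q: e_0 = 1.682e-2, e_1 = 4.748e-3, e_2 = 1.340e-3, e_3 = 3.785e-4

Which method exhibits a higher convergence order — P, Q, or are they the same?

P

Method P: p ≈ ln(8.151e-23/3.287e-8)/ln(3.287e-8/2.428e-3) ≈ 3.00.
Method Q: p ≈ ln(3.785e-4/1.340e-3)/ln(1.340e-3/4.748e-3) ≈ 1.00.
Method P has the higher order (≈3.0 vs ≈1.0).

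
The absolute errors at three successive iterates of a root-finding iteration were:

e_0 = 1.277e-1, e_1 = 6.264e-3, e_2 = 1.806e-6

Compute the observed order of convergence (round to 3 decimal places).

2.704

p ≈ ln(e_2/e_1) / ln(e_1/e_0)
  = ln(1.806e-6/6.264e-3) / ln(6.264e-3/1.277e-1)
  = ln(0.000288314) / ln(0.0490525)
  = -8.151460 / -3.014864 ≈ 2.703757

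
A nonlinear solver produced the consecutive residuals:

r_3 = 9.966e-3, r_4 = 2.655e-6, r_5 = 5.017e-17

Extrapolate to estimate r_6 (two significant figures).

3.4e-49

First estimate the order: p ≈ ln(r_5/r_4) / ln(r_4/r_3) = ln(5.017e-17/2.655e-6)/ln(2.655e-6/9.966e-3) = ln(1.88964e-11)/ln(0.000266406) ≈ 3.0001.
Then r_6 ≈ r_5·(r_5/r_4)^p = 5.017e-17·(1.88964e-11)^3.0001 = 5.017e-17·6.73077e-33 ≈ 3.377e-49.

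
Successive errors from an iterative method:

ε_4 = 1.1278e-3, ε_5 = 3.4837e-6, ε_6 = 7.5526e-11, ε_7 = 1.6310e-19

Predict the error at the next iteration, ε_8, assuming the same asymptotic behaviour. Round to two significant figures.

1.3e-35

First estimate the order: p ≈ ln(ε_7/ε_6) / ln(ε_6/ε_5) = ln(1.6310e-19/7.5526e-11)/ln(7.5526e-11/3.4837e-6) = ln(2.15952e-09)/ln(2.16798e-05) ≈ 1.8580.
Then ε_8 ≈ ε_7·(ε_7/ε_6)^p = 1.6310e-19·(2.15952e-09)^1.8580 = 1.6310e-19·7.92932e-17 ≈ 1.293e-35.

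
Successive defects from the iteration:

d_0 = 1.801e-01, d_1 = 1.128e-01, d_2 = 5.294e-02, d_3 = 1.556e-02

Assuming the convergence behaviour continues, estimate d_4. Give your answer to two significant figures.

2.1e-3

First estimate the order: p ≈ ln(d_3/d_2) / ln(d_2/d_1) = ln(1.556e-02/5.294e-02)/ln(5.294e-02/1.128e-01) = ln(0.293918)/ln(0.469326) ≈ 1.6187.
Then d_4 ≈ d_3·(d_3/d_2)^p = 1.556e-02·(0.293918)^1.6187 = 1.556e-02·0.13779 ≈ 0.002144.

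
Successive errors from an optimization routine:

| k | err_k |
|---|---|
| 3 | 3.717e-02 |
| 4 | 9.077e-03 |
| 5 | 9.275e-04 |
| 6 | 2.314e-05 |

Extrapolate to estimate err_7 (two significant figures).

First estimate the order: p ≈ ln(err_6/err_5) / ln(err_5/err_4) = ln(2.314e-05/9.275e-04)/ln(9.275e-04/9.077e-03) = ln(0.0249488)/ln(0.102181) ≈ 1.6181.
Then err_7 ≈ err_6·(err_6/err_5)^p = 2.314e-05·(0.0249488)^1.6181 = 2.314e-05·0.00254839 ≈ 5.897e-08.

5.9e-8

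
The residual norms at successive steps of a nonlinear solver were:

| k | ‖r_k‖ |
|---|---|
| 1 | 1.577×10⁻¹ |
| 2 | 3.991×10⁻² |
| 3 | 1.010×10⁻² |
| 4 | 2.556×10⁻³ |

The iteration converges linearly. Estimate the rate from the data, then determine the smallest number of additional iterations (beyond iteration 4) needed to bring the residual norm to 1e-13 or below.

Rate ρ ≈ ‖r_4‖/‖r_3‖ = 2.556×10⁻³/1.010×10⁻² = 0.2531.
After j more steps, ‖r_{4+j}‖ ≈ 2.556×10⁻³·ρ^j; need ρ^j ≤ 1e-13/2.556×10⁻³ = 3.91236e-11.
j ≥ ln(3.91236e-11)/ln(0.2531) = -23.9643/-1.37397 = 17.442.
So 18 more iterations are needed.

18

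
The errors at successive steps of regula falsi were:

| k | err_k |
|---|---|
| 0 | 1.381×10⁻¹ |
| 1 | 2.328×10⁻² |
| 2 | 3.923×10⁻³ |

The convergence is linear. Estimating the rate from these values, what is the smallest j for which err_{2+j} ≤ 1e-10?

Rate ρ ≈ err_2/err_1 = 3.923×10⁻³/2.328×10⁻² = 0.1685.
After j more steps, err_{2+j} ≈ 3.923×10⁻³·ρ^j; need ρ^j ≤ 1e-10/3.923×10⁻³ = 2.54907e-08.
j ≥ ln(2.54907e-08)/ln(0.1685) = -17.4850/-1.78082 = 9.819.
So 10 more iterations are needed.

10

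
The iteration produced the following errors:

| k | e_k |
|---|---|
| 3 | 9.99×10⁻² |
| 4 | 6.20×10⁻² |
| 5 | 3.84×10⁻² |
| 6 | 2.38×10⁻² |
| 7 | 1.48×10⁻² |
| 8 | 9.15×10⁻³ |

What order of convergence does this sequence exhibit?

Consecutive ratios: e_8/e_7 = 9.15×10⁻³/1.48×10⁻² = 0.618243, e_7/e_6 = 1.48×10⁻²/2.38×10⁻² = 0.621849.
p ≈ ln(0.618243)/ln(0.621849) = -0.4809/-0.4751 ≈ 1.01.
So the convergence is linear (order 1).

1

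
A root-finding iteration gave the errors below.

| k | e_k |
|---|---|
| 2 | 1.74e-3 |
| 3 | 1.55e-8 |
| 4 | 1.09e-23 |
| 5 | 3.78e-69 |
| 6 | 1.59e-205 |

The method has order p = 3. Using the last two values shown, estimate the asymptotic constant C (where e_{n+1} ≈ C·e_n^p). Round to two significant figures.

2.9

C ≈ e_6 / e_5^3
  = 1.59e-205 / (3.78e-69)^3
  = 1.59e-205 / 5.40102e-206 ≈ 2.9439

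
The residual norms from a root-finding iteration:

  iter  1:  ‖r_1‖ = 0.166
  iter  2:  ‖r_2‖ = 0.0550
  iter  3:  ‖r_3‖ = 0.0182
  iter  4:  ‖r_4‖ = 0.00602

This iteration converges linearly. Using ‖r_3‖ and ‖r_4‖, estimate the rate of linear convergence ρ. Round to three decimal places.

ρ ≈ ‖r_4‖/‖r_3‖ = 0.00602/0.0182 = 0.33077

0.331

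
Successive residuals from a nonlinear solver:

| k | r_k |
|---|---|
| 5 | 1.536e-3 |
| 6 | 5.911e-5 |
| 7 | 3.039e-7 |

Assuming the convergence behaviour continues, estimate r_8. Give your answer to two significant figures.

First estimate the order: p ≈ ln(r_7/r_6) / ln(r_6/r_5) = ln(3.039e-7/5.911e-5)/ln(5.911e-5/1.536e-3) = ln(0.00514126)/ln(0.0384831) ≈ 1.6179.
Then r_8 ≈ r_7·(r_7/r_6)^p = 3.039e-7·(0.00514126)^1.6179 = 3.039e-7·0.000198034 ≈ 6.018e-11.

6.0e-11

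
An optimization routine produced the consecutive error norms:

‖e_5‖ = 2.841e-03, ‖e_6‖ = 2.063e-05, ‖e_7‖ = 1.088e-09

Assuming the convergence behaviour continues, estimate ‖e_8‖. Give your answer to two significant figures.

3.0e-18

First estimate the order: p ≈ ln(‖e_7‖/‖e_6‖) / ln(‖e_6‖/‖e_5‖) = ln(1.088e-09/2.063e-05)/ln(2.063e-05/2.841e-03) = ln(5.27387e-05)/ln(0.00726153) ≈ 2.0000.
Then ‖e_8‖ ≈ ‖e_7‖·(‖e_7‖/‖e_6‖)^p = 1.088e-09·(5.27387e-05)^2.0000 = 1.088e-09·2.78137e-09 ≈ 3.026e-18.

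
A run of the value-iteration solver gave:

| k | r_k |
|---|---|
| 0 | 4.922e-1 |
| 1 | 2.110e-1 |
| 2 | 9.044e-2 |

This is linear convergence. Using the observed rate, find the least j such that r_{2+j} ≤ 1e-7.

Rate ρ ≈ r_2/r_1 = 9.044e-2/2.110e-1 = 0.4286.
After j more steps, r_{2+j} ≈ 9.044e-2·ρ^j; need ρ^j ≤ 1e-7/9.044e-2 = 1.10571e-06.
j ≥ ln(1.10571e-06)/ln(0.4286) = -13.7150/-0.84723 = 16.188.
So 17 more iterations are needed.

17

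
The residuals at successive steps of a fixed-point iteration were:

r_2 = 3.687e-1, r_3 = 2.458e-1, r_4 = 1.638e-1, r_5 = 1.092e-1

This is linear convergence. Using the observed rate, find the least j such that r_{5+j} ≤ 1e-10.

Rate ρ ≈ r_5/r_4 = 1.092e-1/1.638e-1 = 0.6667.
After j more steps, r_{5+j} ≈ 1.092e-1·ρ^j; need ρ^j ≤ 1e-10/1.092e-1 = 9.15751e-10.
j ≥ ln(9.15751e-10)/ln(0.6667) = -20.8113/-0.40542 = 51.333.
So 52 more iterations are needed.

52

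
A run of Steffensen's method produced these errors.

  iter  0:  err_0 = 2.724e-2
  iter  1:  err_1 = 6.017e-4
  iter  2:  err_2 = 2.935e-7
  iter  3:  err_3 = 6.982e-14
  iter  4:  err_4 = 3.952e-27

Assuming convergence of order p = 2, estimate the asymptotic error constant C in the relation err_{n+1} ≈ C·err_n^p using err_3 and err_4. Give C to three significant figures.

0.811

C ≈ err_4 / err_3^2
  = 3.952e-27 / (6.982e-14)^2
  = 3.952e-27 / 4.87483e-27 ≈ 0.81069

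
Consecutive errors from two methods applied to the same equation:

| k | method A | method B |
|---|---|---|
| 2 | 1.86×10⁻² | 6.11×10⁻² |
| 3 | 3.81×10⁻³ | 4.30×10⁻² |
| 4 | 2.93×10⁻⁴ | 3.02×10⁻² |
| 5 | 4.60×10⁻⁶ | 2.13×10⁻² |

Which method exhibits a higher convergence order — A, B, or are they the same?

Method A: p ≈ ln(4.60×10⁻⁶/2.93×10⁻⁴)/ln(2.93×10⁻⁴/3.81×10⁻³) ≈ 1.62.
Method B: p ≈ ln(2.13×10⁻²/3.02×10⁻²)/ln(3.02×10⁻²/4.30×10⁻²) ≈ 0.99.
Method A has the higher order (≈1.6 vs ≈1.0).

A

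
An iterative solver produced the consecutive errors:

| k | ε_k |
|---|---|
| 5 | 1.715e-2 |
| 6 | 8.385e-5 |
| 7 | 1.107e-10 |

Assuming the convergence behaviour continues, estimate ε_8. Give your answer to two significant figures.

First estimate the order: p ≈ ln(ε_7/ε_6) / ln(ε_6/ε_5) = ln(1.107e-10/8.385e-5)/ln(8.385e-5/1.715e-2) = ln(1.32021e-06)/ln(0.00488921) ≈ 2.5443.
Then ε_8 ≈ ε_7·(ε_7/ε_6)^p = 1.107e-10·(1.32021e-06)^2.5443 = 1.107e-10·1.09939e-15 ≈ 1.217e-25.

1.2e-25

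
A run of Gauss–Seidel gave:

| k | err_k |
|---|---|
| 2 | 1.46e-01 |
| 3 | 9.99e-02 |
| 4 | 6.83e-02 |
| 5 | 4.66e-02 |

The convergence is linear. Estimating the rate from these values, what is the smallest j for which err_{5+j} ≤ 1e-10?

Rate ρ ≈ err_5/err_4 = 4.66e-02/6.83e-02 = 0.6823.
After j more steps, err_{5+j} ≈ 4.66e-02·ρ^j; need ρ^j ≤ 1e-10/4.66e-02 = 2.14592e-09.
j ≥ ln(2.14592e-09)/ln(0.6823) = -19.9597/-0.38229 = 52.211.
So 53 more iterations are needed.

53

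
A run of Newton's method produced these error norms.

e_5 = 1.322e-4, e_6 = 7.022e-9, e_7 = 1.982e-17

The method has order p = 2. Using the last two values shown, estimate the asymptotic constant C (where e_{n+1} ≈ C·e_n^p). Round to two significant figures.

C ≈ e_7 / e_6^2
  = 1.982e-17 / (7.022e-9)^2
  = 1.982e-17 / 4.93085e-17 ≈ 0.40196

0.40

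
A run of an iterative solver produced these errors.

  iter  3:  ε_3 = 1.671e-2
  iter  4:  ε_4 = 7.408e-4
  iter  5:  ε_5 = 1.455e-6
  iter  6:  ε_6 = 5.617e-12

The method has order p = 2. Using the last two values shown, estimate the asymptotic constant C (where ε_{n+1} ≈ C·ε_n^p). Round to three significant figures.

C ≈ ε_6 / ε_5^2
  = 5.617e-12 / (1.455e-6)^2
  = 5.617e-12 / 2.11703e-12 ≈ 2.6533

2.65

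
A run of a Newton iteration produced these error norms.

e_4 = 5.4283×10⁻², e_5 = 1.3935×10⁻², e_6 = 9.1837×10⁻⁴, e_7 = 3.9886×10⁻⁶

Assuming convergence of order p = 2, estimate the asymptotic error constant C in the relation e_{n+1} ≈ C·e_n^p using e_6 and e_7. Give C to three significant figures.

4.73

C ≈ e_7 / e_6^2
  = 3.9886×10⁻⁶ / (9.1837×10⁻⁴)^2
  = 3.9886×10⁻⁶ / 8.43403e-07 ≈ 4.7292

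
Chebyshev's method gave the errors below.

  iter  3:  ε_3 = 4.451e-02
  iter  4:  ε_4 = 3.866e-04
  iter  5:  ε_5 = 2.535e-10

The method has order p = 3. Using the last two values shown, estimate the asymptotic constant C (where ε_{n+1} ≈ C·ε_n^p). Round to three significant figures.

C ≈ ε_5 / ε_4^3
  = 2.535e-10 / (3.866e-04)^3
  = 2.535e-10 / 5.77811e-11 ≈ 4.3873

4.39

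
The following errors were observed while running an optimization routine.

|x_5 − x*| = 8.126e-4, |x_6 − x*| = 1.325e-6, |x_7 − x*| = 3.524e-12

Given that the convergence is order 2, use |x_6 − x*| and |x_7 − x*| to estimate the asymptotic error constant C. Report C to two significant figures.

2.0

C ≈ |x_7 − x*| / |x_6 − x*|^2
  = 3.524e-12 / (1.325e-6)^2
  = 3.524e-12 / 1.75563e-12 ≈ 2.0073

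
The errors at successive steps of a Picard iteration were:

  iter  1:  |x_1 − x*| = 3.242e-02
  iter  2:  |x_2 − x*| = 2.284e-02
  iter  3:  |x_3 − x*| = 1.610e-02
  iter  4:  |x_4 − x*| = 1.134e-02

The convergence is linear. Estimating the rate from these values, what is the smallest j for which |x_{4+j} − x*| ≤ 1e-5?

Rate ρ ≈ |x_4 − x*|/|x_3 − x*| = 1.134e-02/1.610e-02 = 0.7043.
After j more steps, |x_{4+j} − x*| ≈ 1.134e-02·ρ^j; need ρ^j ≤ 1e-5/1.134e-02 = 0.000881834.
j ≥ ln(0.000881834)/ln(0.7043) = -7.0335/-0.35055 = 20.064.
So 21 more iterations are needed.

21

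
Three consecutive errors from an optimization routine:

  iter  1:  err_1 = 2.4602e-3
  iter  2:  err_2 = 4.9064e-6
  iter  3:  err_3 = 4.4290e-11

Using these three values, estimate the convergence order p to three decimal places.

1.868

p ≈ ln(err_3/err_2) / ln(err_2/err_1)
  = ln(4.4290e-11/4.9064e-6) / ln(4.9064e-6/2.4602e-3)
  = ln(9.02699e-06) / ln(0.00199431)
  = -11.615292 / -6.217457 ≈ 1.868174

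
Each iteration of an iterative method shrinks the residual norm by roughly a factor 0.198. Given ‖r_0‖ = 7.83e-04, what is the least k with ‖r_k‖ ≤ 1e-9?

9

After k steps, ‖r_k‖ ≈ 7.83e-04·0.198^k.
Need 0.198^k ≤ 1e-9/7.83e-04 = 1.27714e-06.
k ≥ ln(1.27714e-06)/ln(0.198) = -13.5709/-1.61949 = 8.380.
Smallest integer k = 9.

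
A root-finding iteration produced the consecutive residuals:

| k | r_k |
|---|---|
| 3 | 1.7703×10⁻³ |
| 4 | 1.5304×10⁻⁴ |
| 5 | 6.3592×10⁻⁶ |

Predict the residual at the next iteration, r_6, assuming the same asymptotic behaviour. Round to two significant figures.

First estimate the order: p ≈ ln(r_5/r_4) / ln(r_4/r_3) = ln(6.3592×10⁻⁶/1.5304×10⁻⁴)/ln(1.5304×10⁻⁴/1.7703×10⁻³) = ln(0.0415525)/ln(0.0864486) ≈ 1.2992.
Then r_6 ≈ r_5·(r_5/r_4)^p = 6.3592×10⁻⁶·(0.0415525)^1.2992 = 6.3592×10⁻⁶·0.0160428 ≈ 1.02e-07.

1.0e-7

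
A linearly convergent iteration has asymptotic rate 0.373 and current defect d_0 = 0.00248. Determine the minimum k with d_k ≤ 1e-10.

After k steps, d_k ≈ 0.00248·0.373^k.
Need 0.373^k ≤ 1e-10/0.00248 = 4.03226e-08.
k ≥ ln(4.03226e-08)/ln(0.373) = -17.0264/-0.98618 = 17.265.
Smallest integer k = 18.

18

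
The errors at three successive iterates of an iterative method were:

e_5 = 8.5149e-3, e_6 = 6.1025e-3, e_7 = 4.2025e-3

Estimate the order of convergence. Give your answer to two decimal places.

1.12

p ≈ ln(e_7/e_6) / ln(e_6/e_5)
  = ln(4.2025e-3/6.1025e-3) / ln(6.1025e-3/8.5149e-3)
  = ln(0.688652) / ln(0.716685)
  = -0.37302 / -0.33312 ≈ 1.11978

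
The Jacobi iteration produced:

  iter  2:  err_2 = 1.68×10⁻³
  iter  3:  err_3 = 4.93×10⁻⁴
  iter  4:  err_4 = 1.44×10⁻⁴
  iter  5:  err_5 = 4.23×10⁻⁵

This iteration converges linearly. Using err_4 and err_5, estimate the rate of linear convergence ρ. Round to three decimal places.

ρ ≈ err_5/err_4 = 4.23×10⁻⁵/1.44×10⁻⁴ = 0.29375

0.294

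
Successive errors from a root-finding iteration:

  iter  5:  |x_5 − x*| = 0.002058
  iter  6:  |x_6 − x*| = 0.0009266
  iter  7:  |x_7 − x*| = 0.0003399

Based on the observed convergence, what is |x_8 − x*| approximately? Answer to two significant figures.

First estimate the order: p ≈ ln(|x_7 − x*|/|x_6 − x*|) / ln(|x_6 − x*|/|x_5 − x*|) = ln(0.0003399/0.0009266)/ln(0.0009266/0.002058) = ln(0.366825)/ln(0.450243) ≈ 1.2568.
Then |x_8 − x*| ≈ |x_7 − x*|·(|x_7 − x*|/|x_6 − x*|)^p = 0.0003399·(0.366825)^1.2568 = 0.0003399·0.283538 ≈ 9.637e-05.

9.6e-5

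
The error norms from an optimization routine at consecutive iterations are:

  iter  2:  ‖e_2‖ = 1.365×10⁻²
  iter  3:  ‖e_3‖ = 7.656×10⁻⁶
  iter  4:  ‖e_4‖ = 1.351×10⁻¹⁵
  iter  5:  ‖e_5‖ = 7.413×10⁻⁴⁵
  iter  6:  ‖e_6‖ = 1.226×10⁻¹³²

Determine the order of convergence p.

Consecutive ratios: ‖e_6‖/‖e_5‖ = 1.226×10⁻¹³²/7.413×10⁻⁴⁵ = 1.65385e-88, ‖e_5‖/‖e_4‖ = 7.413×10⁻⁴⁵/1.351×10⁻¹⁵ = 5.48705e-30.
p ≈ ln(1.65385e-88)/ln(5.48705e-30) = -202.1244/-67.3752 ≈ 3.00.
So the convergence is cubic (order 3).

3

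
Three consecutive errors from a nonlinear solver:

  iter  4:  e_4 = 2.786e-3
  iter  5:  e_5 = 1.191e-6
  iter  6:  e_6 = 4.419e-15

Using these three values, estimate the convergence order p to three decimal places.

p ≈ ln(e_6/e_5) / ln(e_5/e_4)
  = ln(4.419e-15/1.191e-6) / ln(1.191e-6/2.786e-3)
  = ln(3.71033e-09) / ln(0.000427495)
  = -19.412145 / -7.757568 ≈ 2.502349

2.502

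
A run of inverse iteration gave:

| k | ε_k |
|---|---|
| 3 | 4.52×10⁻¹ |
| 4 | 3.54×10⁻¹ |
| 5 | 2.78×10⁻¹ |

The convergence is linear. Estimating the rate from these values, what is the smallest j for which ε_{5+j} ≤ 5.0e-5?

36

Rate ρ ≈ ε_5/ε_4 = 2.78×10⁻¹/3.54×10⁻¹ = 0.7853.
After j more steps, ε_{5+j} ≈ 2.78×10⁻¹·ρ^j; need ρ^j ≤ 5.0e-5/2.78×10⁻¹ = 0.000179856.
j ≥ ln(0.000179856)/ln(0.7853) = -8.6234/-0.24169 = 35.680.
So 36 more iterations are needed.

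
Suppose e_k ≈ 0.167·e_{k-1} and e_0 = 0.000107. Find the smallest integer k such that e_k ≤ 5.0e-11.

9

After k steps, e_k ≈ 0.000107·0.167^k.
Need 0.167^k ≤ 5.0e-11/0.000107 = 4.6729e-07.
k ≥ ln(4.6729e-07)/ln(0.167) = -14.5763/-1.78976 = 8.144.
Smallest integer k = 9.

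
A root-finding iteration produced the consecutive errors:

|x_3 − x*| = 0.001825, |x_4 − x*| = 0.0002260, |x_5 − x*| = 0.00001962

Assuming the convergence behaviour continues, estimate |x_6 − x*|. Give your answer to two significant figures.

1.1e-6

First estimate the order: p ≈ ln(|x_5 − x*|/|x_4 − x*|) / ln(|x_4 − x*|/|x_3 − x*|) = ln(0.00001962/0.0002260)/ln(0.0002260/0.001825) = ln(0.0868142)/ln(0.123836) ≈ 1.1700.
Then |x_6 − x*| ≈ |x_5 − x*|·(|x_5 − x*|/|x_4 − x*|)^p = 0.00001962·(0.0868142)^1.1700 = 0.00001962·0.0572995 ≈ 1.124e-06.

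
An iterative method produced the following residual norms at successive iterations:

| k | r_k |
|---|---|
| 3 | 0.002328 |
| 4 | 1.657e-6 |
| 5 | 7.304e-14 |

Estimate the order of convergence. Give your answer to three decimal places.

p ≈ ln(r_5/r_4) / ln(r_4/r_3)
  = ln(7.304e-14/1.657e-6) / ln(1.657e-6/0.002328)
  = ln(4.40797e-08) / ln(0.00071177)
  = -16.937266 / -7.247756 ≈ 2.336898

2.337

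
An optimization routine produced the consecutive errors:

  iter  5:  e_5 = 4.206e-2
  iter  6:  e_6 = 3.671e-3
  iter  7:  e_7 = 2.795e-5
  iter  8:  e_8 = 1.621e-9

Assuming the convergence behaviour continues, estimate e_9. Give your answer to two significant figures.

First estimate the order: p ≈ ln(e_8/e_7) / ln(e_7/e_6) = ln(1.621e-9/2.795e-5)/ln(2.795e-5/3.671e-3) = ln(5.79964e-05)/ln(0.00761373) ≈ 1.9999.
Then e_9 ≈ e_8·(e_8/e_7)^p = 1.621e-9·(5.79964e-05)^1.9999 = 1.621e-9·3.36687e-09 ≈ 5.458e-18.

5.5e-18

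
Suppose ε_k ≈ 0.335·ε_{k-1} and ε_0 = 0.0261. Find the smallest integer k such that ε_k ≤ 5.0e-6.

8

After k steps, ε_k ≈ 0.0261·0.335^k.
Need 0.335^k ≤ 5.0e-6/0.0261 = 0.000191571.
k ≥ ln(0.000191571)/ln(0.335) = -8.5603/-1.09362 = 7.827.
Smallest integer k = 8.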